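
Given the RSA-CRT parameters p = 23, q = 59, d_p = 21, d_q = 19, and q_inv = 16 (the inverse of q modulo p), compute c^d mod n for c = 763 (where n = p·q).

m₁ = c^(d_p) mod p: c ≡ 4 (mod 23), and 4^21 mod 23 = 6.
m₂ = c^(d_q) mod q: c ≡ 55 (mod 59), and 55^19 mod 59 = 40.
h = q_inv·(m₁ − m₂) mod p = 16·(6 − 40) mod 23 = 8.
m = m₂ + h·q = 40 + 8·59 = 512.

512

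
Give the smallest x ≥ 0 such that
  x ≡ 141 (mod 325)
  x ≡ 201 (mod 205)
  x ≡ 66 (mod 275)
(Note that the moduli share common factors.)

33616

Combine the congruences pairwise.
gcd(325, 205) = 5 and 5 | (201 − 141), so the pair is consistent; merging gives x ≡ 6966 (mod 13325), where 13325 = lcm(325, 205).
gcd(13325, 275) = 25 and 25 | (66 − 6966), so the pair is consistent; merging gives x ≡ 33616 (mod 146575), where 146575 = lcm(13325, 275).
The solution is unique modulo lcm(325, 205, 275) = 146575.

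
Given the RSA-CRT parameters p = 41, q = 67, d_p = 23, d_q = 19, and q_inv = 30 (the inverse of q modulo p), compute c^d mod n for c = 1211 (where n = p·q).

m₁ = c^(d_p) mod p: c ≡ 22 (mod 41), and 22^23 mod 41 = 12.
m₂ = c^(d_q) mod q: c ≡ 5 (mod 67), and 5^19 mod 67 = 52.
h = q_inv·(m₁ − m₂) mod p = 30·(12 − 52) mod 41 = 30.
m = m₂ + h·q = 52 + 30·67 = 2062.

2062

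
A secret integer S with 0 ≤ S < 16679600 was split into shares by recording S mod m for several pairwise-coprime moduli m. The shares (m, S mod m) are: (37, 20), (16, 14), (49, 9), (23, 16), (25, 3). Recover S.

9103278

The moduli are pairwise coprime; N = 37·16·49·23·25 = 16679600.
N/37 = 450800; 450800 ≡ 29 (mod 37); 29·23 ≡ 1, so inverse 23.
N/16 = 1042475; 1042475 ≡ 11 (mod 16); 11·3 ≡ 1, so inverse 3.
N/49 = 340400; 340400 ≡ 46 (mod 49); 46·16 ≡ 1, so inverse 16.
N/23 = 725200; 725200 ≡ 10 (mod 23); 10·7 ≡ 1, so inverse 7.
N/25 = 667184; 667184 ≡ 9 (mod 25); 9·14 ≡ 1, so inverse 14.
S ≡ 20·450800·23 + 14·1042475·3 + 9·340400·16 + 16·725200·7 + 3·667184·14 = 409413678.
409413678 mod 16679600 = 9103278.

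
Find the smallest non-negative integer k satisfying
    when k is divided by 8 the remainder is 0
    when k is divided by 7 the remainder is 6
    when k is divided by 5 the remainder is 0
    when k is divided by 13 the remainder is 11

From k ≡ 0 (mod 8) write k = 0 + 8t. Substituting into k ≡ 6 (mod 7) gives 8t ≡ 6 (mod 7), and since 1⁻¹ ≡ 1 (mod 7), t ≡ 6. Hence k ≡ 0 + 8·6 = 48 (mod 56).
From k ≡ 48 (mod 56) write k = 48 + 56t. Substituting into k ≡ 0 (mod 5) gives 56t ≡ 2 (mod 5), and since 1⁻¹ ≡ 1 (mod 5), t ≡ 2. Hence k ≡ 48 + 56·2 = 160 (mod 280).
From k ≡ 160 (mod 280) write k = 160 + 280t. Substituting into k ≡ 11 (mod 13) gives 280t ≡ 7 (mod 13), and since 7⁻¹ ≡ 2 (mod 13), t ≡ 1. Hence k ≡ 160 + 280·1 = 440 (mod 3640).

440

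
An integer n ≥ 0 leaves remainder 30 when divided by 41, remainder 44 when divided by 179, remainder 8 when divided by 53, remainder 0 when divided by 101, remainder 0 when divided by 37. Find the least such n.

Combine the congruences pairwise.
From n ≡ 30 (mod 41) write n = 30 + 41t. Substituting into n ≡ 44 (mod 179) gives 41t ≡ 14 (mod 179), and since 41⁻¹ ≡ 131 (mod 179), t ≡ 44. Hence n ≡ 30 + 41·44 = 1834 (mod 7339).
From n ≡ 1834 (mod 7339) write n = 1834 + 7339t. Substituting into n ≡ 8 (mod 53) gives 7339t ≡ 29 (mod 53), and since 25⁻¹ ≡ 17 (mod 53), t ≡ 16. Hence n ≡ 1834 + 7339·16 = 119258 (mod 388967).
From n ≡ 119258 (mod 388967) write n = 119258 + 388967t. Substituting into n ≡ 0 (mod 101) gives 388967t ≡ 23 (mod 101), and since 16⁻¹ ≡ 19 (mod 101), t ≡ 33. Hence n ≡ 119258 + 388967·33 = 12955169 (mod 39285667).
From n ≡ 12955169 (mod 39285667) write n = 12955169 + 39285667t. Substituting into n ≡ 0 (mod 37) gives 39285667t ≡ 11 (mod 37), and since 29⁻¹ ≡ 23 (mod 37), t ≡ 31. Hence n ≡ 12955169 + 39285667·31 = 1230810846 (mod 1453569679).

1230810846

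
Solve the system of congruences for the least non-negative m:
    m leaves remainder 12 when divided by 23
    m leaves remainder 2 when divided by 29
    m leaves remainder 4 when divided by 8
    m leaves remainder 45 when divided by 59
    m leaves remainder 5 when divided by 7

Combine the congruences pairwise.
From m ≡ 12 (mod 23) write m = 12 + 23t. Substituting into m ≡ 2 (mod 29) gives 23t ≡ 19 (mod 29), and since 23⁻¹ ≡ 24 (mod 29), t ≡ 21. Hence m ≡ 12 + 23·21 = 495 (mod 667).
From m ≡ 495 (mod 667) write m = 495 + 667t. Substituting into m ≡ 4 (mod 8) gives 667t ≡ 5 (mod 8), and since 3⁻¹ ≡ 3 (mod 8), t ≡ 7. Hence m ≡ 495 + 667·7 = 5164 (mod 5336).
From m ≡ 5164 (mod 5336) write m = 5164 + 5336t. Substituting into m ≡ 45 (mod 59) gives 5336t ≡ 14 (mod 59), and since 26⁻¹ ≡ 25 (mod 59), t ≡ 55. Hence m ≡ 5164 + 5336·55 = 298644 (mod 314824).
From m ≡ 298644 (mod 314824) write m = 298644 + 314824t. Substituting into m ≡ 5 (mod 7) gives 314824t ≡ 2 (mod 7), and since 6⁻¹ ≡ 6 (mod 7), t ≡ 5. Hence m ≡ 298644 + 314824·5 = 1872764 (mod 2203768).

1872764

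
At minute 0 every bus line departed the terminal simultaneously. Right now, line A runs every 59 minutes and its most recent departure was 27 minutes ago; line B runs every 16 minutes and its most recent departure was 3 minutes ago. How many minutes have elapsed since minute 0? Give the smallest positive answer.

499

Combine the congruences pairwise.
From t ≡ 27 (mod 59) write t = 27 + 59s. Substituting into t ≡ 3 (mod 16) gives 59s ≡ 8 (mod 16), and since 11⁻¹ ≡ 3 (mod 16), s ≡ 8. Hence t ≡ 27 + 59·8 = 499 (mod 944).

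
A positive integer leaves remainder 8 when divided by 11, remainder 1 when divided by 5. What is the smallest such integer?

Combine the congruences pairwise.
From t ≡ 8 (mod 11) write t = 8 + 11s. Substituting into t ≡ 1 (mod 5) gives 11s ≡ 3 (mod 5), and since 1⁻¹ ≡ 1 (mod 5), s ≡ 3. Hence t ≡ 8 + 11·3 = 41 (mod 55).

41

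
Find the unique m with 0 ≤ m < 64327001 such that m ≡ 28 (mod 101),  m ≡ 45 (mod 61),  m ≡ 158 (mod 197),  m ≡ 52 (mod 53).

37650404

The moduli are pairwise coprime; N = 101·61·197·53 = 64327001.
N/101 = 636901; 636901 ≡ 96 (mod 101); 96·20 ≡ 1, so inverse 20.
N/61 = 1054541; 1054541 ≡ 34 (mod 61); 34·9 ≡ 1, so inverse 9.
N/197 = 326533; 326533 ≡ 104 (mod 197); 104·36 ≡ 1, so inverse 36.
N/53 = 1213717; 1213717 ≡ 17 (mod 53); 17·25 ≡ 1, so inverse 25.
m ≡ 28·636901·20 + 45·1054541·9 + 158·326533·36 + 52·1213717·25 = 4218905469.
4218905469 mod 64327001 = 37650404.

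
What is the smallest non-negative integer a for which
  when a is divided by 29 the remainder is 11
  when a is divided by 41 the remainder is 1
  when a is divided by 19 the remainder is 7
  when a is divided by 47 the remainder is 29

From a ≡ 11 (mod 29) write a = 11 + 29t. Substituting into a ≡ 1 (mod 41) gives 29t ≡ 31 (mod 41), and since 29⁻¹ ≡ 17 (mod 41), t ≡ 35. Hence a ≡ 11 + 29·35 = 1026 (mod 1189).
From a ≡ 1026 (mod 1189) write a = 1026 + 1189t. Substituting into a ≡ 7 (mod 19) gives 1189t ≡ 7 (mod 19), and since 11⁻¹ ≡ 7 (mod 19), t ≡ 11. Hence a ≡ 1026 + 1189·11 = 14105 (mod 22591).
From a ≡ 14105 (mod 22591) write a = 14105 + 22591t. Substituting into a ≡ 29 (mod 47) gives 22591t ≡ 24 (mod 47), and since 31⁻¹ ≡ 44 (mod 47), t ≡ 22. Hence a ≡ 14105 + 22591·22 = 511107 (mod 1061777).

511107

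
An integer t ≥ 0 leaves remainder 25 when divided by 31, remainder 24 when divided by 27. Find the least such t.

Combine the congruences pairwise.
From t ≡ 25 (mod 31) write t = 25 + 31s. Substituting into t ≡ 24 (mod 27) gives 31s ≡ 26 (mod 27), and since 4⁻¹ ≡ 7 (mod 27), s ≡ 20. Hence t ≡ 25 + 31·20 = 645 (mod 837).

645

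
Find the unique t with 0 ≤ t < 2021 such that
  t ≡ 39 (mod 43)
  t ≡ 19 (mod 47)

254

From t ≡ 39 (mod 43) write t = 39 + 43s. Substituting into t ≡ 19 (mod 47) gives 43s ≡ 27 (mod 47), and since 43⁻¹ ≡ 35 (mod 47), s ≡ 5. Hence t ≡ 39 + 43·5 = 254 (mod 2021).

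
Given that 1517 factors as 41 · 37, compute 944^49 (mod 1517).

42

Mod 41: 944 ≡ 1; by Fermat, exponent reduces to 49 mod 40 = 9; 1^9 ≡ 1 (mod 41).
Mod 37: 944 ≡ 19; by Fermat, exponent reduces to 49 mod 36 = 13; 19^13 ≡ 5 (mod 37).
Combine by CRT: x ≡ 1 (mod 41), x ≡ 5 (mod 37) ⇒ x ≡ 42 (mod 1517).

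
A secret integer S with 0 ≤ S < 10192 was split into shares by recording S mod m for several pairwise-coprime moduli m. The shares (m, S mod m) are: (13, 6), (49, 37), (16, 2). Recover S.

2242

From S ≡ 6 (mod 13) write S = 6 + 13t. Substituting into S ≡ 37 (mod 49) gives 13t ≡ 31 (mod 49), and since 13⁻¹ ≡ 34 (mod 49), t ≡ 25. Hence S ≡ 6 + 13·25 = 331 (mod 637).
From S ≡ 331 (mod 637) write S = 331 + 637t. Substituting into S ≡ 2 (mod 16) gives 637t ≡ 7 (mod 16), and since 13⁻¹ ≡ 5 (mod 16), t ≡ 3. Hence S ≡ 331 + 637·3 = 2242 (mod 10192).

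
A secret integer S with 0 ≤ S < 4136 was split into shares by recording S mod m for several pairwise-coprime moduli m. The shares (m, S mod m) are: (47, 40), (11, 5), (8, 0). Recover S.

From S ≡ 40 (mod 47) write S = 40 + 47t. Substituting into S ≡ 5 (mod 11) gives 47t ≡ 9 (mod 11), and since 3⁻¹ ≡ 4 (mod 11), t ≡ 3. Hence S ≡ 40 + 47·3 = 181 (mod 517).
From S ≡ 181 (mod 517) write S = 181 + 517t. Substituting into S ≡ 0 (mod 8) gives 517t ≡ 3 (mod 8), and since 5⁻¹ ≡ 5 (mod 8), t ≡ 7. Hence S ≡ 181 + 517·7 = 3800 (mod 4136).

3800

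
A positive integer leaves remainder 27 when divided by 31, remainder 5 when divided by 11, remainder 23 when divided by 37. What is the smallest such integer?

6165

The moduli are pairwise coprime; M = 31·11·37 = 12617.
M/31 = 407; 407 ≡ 4 (mod 31); 4·8 ≡ 1, so inverse 8.
M/11 = 1147; 1147 ≡ 3 (mod 11); 3·4 ≡ 1, so inverse 4.
M/37 = 341; 341 ≡ 8 (mod 37); 8·14 ≡ 1, so inverse 14.
N ≡ 27·407·8 + 5·1147·4 + 23·341·14 = 220654.
220654 mod 12617 = 6165.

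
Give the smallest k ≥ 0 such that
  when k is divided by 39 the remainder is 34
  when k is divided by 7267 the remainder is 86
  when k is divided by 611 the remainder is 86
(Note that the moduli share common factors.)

341635

Combine the congruences pairwise.
gcd(39, 7267) = 13 and 13 | (86 − 34), so the pair is consistent; merging gives k ≡ 14620 (mod 21801), where 21801 = lcm(39, 7267).
gcd(21801, 611) = 13 and 13 | (86 − 14620), so the pair is consistent; merging gives k ≡ 341635 (mod 1024647), where 1024647 = lcm(21801, 611).
The solution is unique modulo lcm(39, 7267, 611) = 1024647.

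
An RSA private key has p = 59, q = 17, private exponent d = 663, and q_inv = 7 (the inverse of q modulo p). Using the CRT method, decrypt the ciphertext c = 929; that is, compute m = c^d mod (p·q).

d_p = d mod (p−1) = 663 mod 58 = 25; d_q = d mod (q−1) = 7.
m₁ = c^(d_p) mod p: c ≡ 44 (mod 59), and 44^25 mod 59 = 39.
m₂ = c^(d_q) mod q: c ≡ 11 (mod 17), and 11^7 mod 17 = 3.
h = q_inv·(m₁ − m₂) mod p = 7·(39 − 3) mod 59 = 16.
m = m₂ + h·q = 3 + 16·17 = 275.

275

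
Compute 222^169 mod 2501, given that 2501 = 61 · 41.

2363

Mod 61: 222 ≡ 39; by Fermat, exponent reduces to 169 mod 60 = 49; 39^49 ≡ 45 (mod 61).
Mod 41: 222 ≡ 17; by Fermat, exponent reduces to 169 mod 40 = 9; 17^9 ≡ 26 (mod 41).
Combine by CRT: x ≡ 45 (mod 61), x ≡ 26 (mod 41) ⇒ x ≡ 2363 (mod 2501).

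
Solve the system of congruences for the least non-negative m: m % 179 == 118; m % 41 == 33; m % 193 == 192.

1124417

The moduli are pairwise coprime; N = 179·41·193 = 1416427.
N/179 = 7913; 7913 ≡ 37 (mod 179); 37·150 ≡ 1, so inverse 150.
N/41 = 34547; 34547 ≡ 25 (mod 41); 25·23 ≡ 1, so inverse 23.
N/193 = 7339; 7339 ≡ 5 (mod 193); 5·116 ≡ 1, so inverse 116.
m ≡ 118·7913·150 + 33·34547·23 + 192·7339·116 = 329735481.
329735481 mod 1416427 = 1124417.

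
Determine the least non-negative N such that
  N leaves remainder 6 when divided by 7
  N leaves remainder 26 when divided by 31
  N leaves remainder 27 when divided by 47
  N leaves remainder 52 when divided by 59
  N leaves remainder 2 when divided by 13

Combine the congruences pairwise.
From N ≡ 6 (mod 7) write N = 6 + 7t. Substituting into N ≡ 26 (mod 31) gives 7t ≡ 20 (mod 31), and since 7⁻¹ ≡ 9 (mod 31), t ≡ 25. Hence N ≡ 6 + 7·25 = 181 (mod 217).
From N ≡ 181 (mod 217) write N = 181 + 217t. Substituting into N ≡ 27 (mod 47) gives 217t ≡ 34 (mod 47), and since 29⁻¹ ≡ 13 (mod 47), t ≡ 19. Hence N ≡ 181 + 217·19 = 4304 (mod 10199).
From N ≡ 4304 (mod 10199) write N = 4304 + 10199t. Substituting into N ≡ 52 (mod 59) gives 10199t ≡ 55 (mod 59), and since 51⁻¹ ≡ 22 (mod 59), t ≡ 30. Hence N ≡ 4304 + 10199·30 = 310274 (mod 601741).
From N ≡ 310274 (mod 601741) write N = 310274 + 601741t. Substituting into N ≡ 2 (mod 13) gives 601741t ≡ 12 (mod 13), and since 10⁻¹ ≡ 4 (mod 13), t ≡ 9. Hence N ≡ 310274 + 601741·9 = 5725943 (mod 7822633).

5725943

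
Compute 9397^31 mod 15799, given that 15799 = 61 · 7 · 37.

9397

Mod 61: 9397 ≡ 3; 3^31 ≡ 3 (mod 61).
Mod 7: 9397 ≡ 3; by Fermat, exponent reduces to 31 mod 6 = 1; 3^1 ≡ 3 (mod 7).
Mod 37: 9397 ≡ 36; 36^31 ≡ 36 (mod 37).
Combine by CRT: x ≡ 3 (mod 61), x ≡ 3 (mod 7), x ≡ 36 (mod 37) ⇒ x ≡ 9397 (mod 15799).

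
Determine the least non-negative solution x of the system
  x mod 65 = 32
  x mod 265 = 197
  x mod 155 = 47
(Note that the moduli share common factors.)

Combine the congruences pairwise.
gcd(65, 265) = 5 and 5 | (197 − 32), so the pair is consistent; merging gives x ≡ 1787 (mod 3445), where 3445 = lcm(65, 265).
gcd(3445, 155) = 5 and 5 | (47 − 1787), so the pair is consistent; merging gives x ≡ 105137 (mod 106795), where 106795 = lcm(3445, 155).
The solution is unique modulo lcm(65, 265, 155) = 106795.

105137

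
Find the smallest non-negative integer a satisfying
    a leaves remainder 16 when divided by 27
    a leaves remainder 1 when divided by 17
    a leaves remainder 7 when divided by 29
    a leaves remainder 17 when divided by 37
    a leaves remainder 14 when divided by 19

8026279

The moduli are pairwise coprime; N = 27·17·29·37·19 = 9357633.
N/27 = 346579; 346579 ≡ 7 (mod 27); 7·4 ≡ 1, so inverse 4.
N/17 = 550449; 550449 ≡ 6 (mod 17); 6·3 ≡ 1, so inverse 3.
N/29 = 322677; 322677 ≡ 23 (mod 29); 23·24 ≡ 1, so inverse 24.
N/37 = 252909; 252909 ≡ 14 (mod 37); 14·8 ≡ 1, so inverse 8.
N/19 = 492507; 492507 ≡ 8 (mod 19); 8·12 ≡ 1, so inverse 12.
a ≡ 16·346579·4 + 1·550449·3 + 7·322677·24 + 17·252909·8 + 14·492507·12 = 195178939.
195178939 mod 9357633 = 8026279.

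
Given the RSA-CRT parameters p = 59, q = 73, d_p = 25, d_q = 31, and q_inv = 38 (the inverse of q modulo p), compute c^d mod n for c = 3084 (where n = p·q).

363

m₁ = c^(d_p) mod p: c ≡ 16 (mod 59), and 16^25 mod 59 = 9.
m₂ = c^(d_q) mod q: c ≡ 18 (mod 73), and 18^31 mod 73 = 71.
h = q_inv·(m₁ − m₂) mod p = 38·(9 − 71) mod 59 = 4.
m = m₂ + h·q = 71 + 4·73 = 363.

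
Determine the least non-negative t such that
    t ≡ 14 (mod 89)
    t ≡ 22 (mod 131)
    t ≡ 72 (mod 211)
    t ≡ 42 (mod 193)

372845934

The moduli are pairwise coprime; N = 89·131·211·193 = 474789457.
N/89 = 5334713; 5334713 ≡ 53 (mod 89); 53·42 ≡ 1, so inverse 42.
N/131 = 3624347; 3624347 ≡ 101 (mod 131); 101·48 ≡ 1, so inverse 48.
N/211 = 2250187; 2250187 ≡ 83 (mod 211); 83·150 ≡ 1, so inverse 150.
N/193 = 2460049; 2460049 ≡ 71 (mod 193); 71·87 ≡ 1, so inverse 87.
t ≡ 14·5334713·42 + 22·3624347·48 + 72·2250187·150 + 42·2460049·87 = 40255160322.
40255160322 mod 474789457 = 372845934.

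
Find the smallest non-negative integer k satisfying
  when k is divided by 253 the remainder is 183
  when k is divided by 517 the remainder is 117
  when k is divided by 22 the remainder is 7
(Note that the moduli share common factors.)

Combine the congruences pairwise.
gcd(253, 517) = 11 and 11 | (117 − 183), so the pair is consistent; merging gives k ≡ 3219 (mod 11891), where 11891 = lcm(253, 517).
gcd(11891, 22) = 11 and 11 | (7 − 3219), so the pair is consistent; merging gives k ≡ 3219 (mod 23782), where 23782 = lcm(11891, 22).
The solution is unique modulo lcm(253, 517, 22) = 23782.

3219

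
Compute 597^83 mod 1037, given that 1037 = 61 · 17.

807

Mod 61: 597 ≡ 48; by Fermat, exponent reduces to 83 mod 60 = 23; 48^23 ≡ 14 (mod 61).
Mod 17: 597 ≡ 2; by Fermat, exponent reduces to 83 mod 16 = 3; 2^3 ≡ 8 (mod 17).
Combine by CRT: x ≡ 14 (mod 61), x ≡ 8 (mod 17) ⇒ x ≡ 807 (mod 1037).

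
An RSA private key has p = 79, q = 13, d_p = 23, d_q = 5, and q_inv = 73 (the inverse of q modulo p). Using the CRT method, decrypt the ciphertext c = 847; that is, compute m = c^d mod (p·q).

409

m₁ = c^(d_p) mod p: c ≡ 57 (mod 79), and 57^23 mod 79 = 14.
m₂ = c^(d_q) mod q: c ≡ 2 (mod 13), and 2^5 mod 13 = 6.
h = q_inv·(m₁ − m₂) mod p = 73·(14 − 6) mod 79 = 31.
m = m₂ + h·q = 6 + 31·13 = 409.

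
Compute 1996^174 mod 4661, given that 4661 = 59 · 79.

Mod 59: 1996 ≡ 49; since 58 | 174, by Fermat 49^174 ≡ 1 (mod 59).
Mod 79: 1996 ≡ 21; by Fermat, exponent reduces to 174 mod 78 = 18; 21^18 ≡ 38 (mod 79).
Combine by CRT: x ≡ 1 (mod 59), x ≡ 38 (mod 79) ⇒ x ≡ 591 (mod 4661).

591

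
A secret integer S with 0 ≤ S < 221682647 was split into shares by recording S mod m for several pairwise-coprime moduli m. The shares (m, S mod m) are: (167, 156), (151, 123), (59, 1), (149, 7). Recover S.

From S ≡ 156 (mod 167) write S = 156 + 167t. Substituting into S ≡ 123 (mod 151) gives 167t ≡ 118 (mod 151), and since 16⁻¹ ≡ 85 (mod 151), t ≡ 64. Hence S ≡ 156 + 167·64 = 10844 (mod 25217).
From S ≡ 10844 (mod 25217) write S = 10844 + 25217t. Substituting into S ≡ 1 (mod 59) gives 25217t ≡ 13 (mod 59), and since 24⁻¹ ≡ 32 (mod 59), t ≡ 3. Hence S ≡ 10844 + 25217·3 = 86495 (mod 1487803).
From S ≡ 86495 (mod 1487803) write S = 86495 + 1487803t. Substituting into S ≡ 7 (mod 149) gives 1487803t ≡ 81 (mod 149), and since 38⁻¹ ≡ 51 (mod 149), t ≡ 108. Hence S ≡ 86495 + 1487803·108 = 160769219 (mod 221682647).

160769219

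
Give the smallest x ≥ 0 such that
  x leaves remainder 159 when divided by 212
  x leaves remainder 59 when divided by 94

7579

gcd(212, 94) = 2 and 2 | (59 − 159), so the pair is consistent; merging gives x ≡ 7579 (mod 9964), where 9964 = lcm(212, 94).
The solution is unique modulo lcm(212, 94) = 9964.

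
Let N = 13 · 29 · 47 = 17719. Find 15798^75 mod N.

Mod 13: 15798 ≡ 3; by Fermat, exponent reduces to 75 mod 12 = 3; 3^3 ≡ 1 (mod 13).
Mod 29: 15798 ≡ 22; by Fermat, exponent reduces to 75 mod 28 = 19; 22^19 ≡ 13 (mod 29).
Mod 47: 15798 ≡ 6; by Fermat, exponent reduces to 75 mod 46 = 29; 6^29 ≡ 32 (mod 47).
Combine by CRT: x ≡ 1 (mod 13), x ≡ 13 (mod 29), x ≡ 32 (mod 47) ⇒ x ≡ 15354 (mod 17719).

15354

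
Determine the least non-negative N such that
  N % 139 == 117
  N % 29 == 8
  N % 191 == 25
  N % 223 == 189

72444415

From N ≡ 117 (mod 139) write N = 117 + 139t. Substituting into N ≡ 8 (mod 29) gives 139t ≡ 7 (mod 29), and since 23⁻¹ ≡ 24 (mod 29), t ≡ 23. Hence N ≡ 117 + 139·23 = 3314 (mod 4031).
From N ≡ 3314 (mod 4031) write N = 3314 + 4031t. Substituting into N ≡ 25 (mod 191) gives 4031t ≡ 149 (mod 191), and since 20⁻¹ ≡ 86 (mod 191), t ≡ 17. Hence N ≡ 3314 + 4031·17 = 71841 (mod 769921).
From N ≡ 71841 (mod 769921) write N = 71841 + 769921t. Substituting into N ≡ 189 (mod 223) gives 769921t ≡ 154 (mod 223), and since 125⁻¹ ≡ 157 (mod 223), t ≡ 94. Hence N ≡ 71841 + 769921·94 = 72444415 (mod 171692383).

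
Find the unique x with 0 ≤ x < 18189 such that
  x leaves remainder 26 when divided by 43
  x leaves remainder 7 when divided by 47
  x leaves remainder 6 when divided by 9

From x ≡ 26 (mod 43) write x = 26 + 43t. Substituting into x ≡ 7 (mod 47) gives 43t ≡ 28 (mod 47), and since 43⁻¹ ≡ 35 (mod 47), t ≡ 40. Hence x ≡ 26 + 43·40 = 1746 (mod 2021).
From x ≡ 1746 (mod 2021) write x = 1746 + 2021t. Substituting into x ≡ 6 (mod 9) gives 2021t ≡ 6 (mod 9), and since 5⁻¹ ≡ 2 (mod 9), t ≡ 3. Hence x ≡ 1746 + 2021·3 = 7809 (mod 18189).

7809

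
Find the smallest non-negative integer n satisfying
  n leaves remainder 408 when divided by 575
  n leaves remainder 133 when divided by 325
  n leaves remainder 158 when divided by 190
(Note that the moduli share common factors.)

gcd(575, 325) = 25 and 25 | (133 − 408), so the pair is consistent; merging gives n ≡ 5008 (mod 7475), where 7475 = lcm(575, 325).
gcd(7475, 190) = 5 and 5 | (158 − 5008), so the pair is consistent; merging gives n ≡ 124608 (mod 284050), where 284050 = lcm(7475, 190).
The solution is unique modulo lcm(575, 325, 190) = 284050.

124608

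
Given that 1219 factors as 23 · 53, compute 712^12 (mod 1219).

Mod 23: 712 ≡ 22; 22^12 ≡ 1 (mod 23).
Mod 53: 712 ≡ 23; 23^12 ≡ 1 (mod 53).
Combine by CRT: x ≡ 1 (mod 23), x ≡ 1 (mod 53) ⇒ x ≡ 1 (mod 1219).

1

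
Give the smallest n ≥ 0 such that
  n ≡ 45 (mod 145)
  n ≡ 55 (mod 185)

1350

Combine the congruences pairwise.
gcd(145, 185) = 5 and 5 | (55 − 45), so the pair is consistent; merging gives n ≡ 1350 (mod 5365), where 5365 = lcm(145, 185).
The solution is unique modulo lcm(145, 185) = 5365.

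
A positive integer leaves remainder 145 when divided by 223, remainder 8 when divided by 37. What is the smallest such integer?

From t ≡ 145 (mod 223) write t = 145 + 223s. Substituting into t ≡ 8 (mod 37) gives 223s ≡ 11 (mod 37), and since 1⁻¹ ≡ 1 (mod 37), s ≡ 11. Hence t ≡ 145 + 223·11 = 2598 (mod 8251).

2598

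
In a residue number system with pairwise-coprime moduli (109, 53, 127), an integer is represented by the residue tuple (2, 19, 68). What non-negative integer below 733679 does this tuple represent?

The moduli are pairwise coprime; N = 109·53·127 = 733679.
N/109 = 6731; 6731 ≡ 82 (mod 109); 82·4 ≡ 1, so inverse 4.
N/53 = 13843; 13843 ≡ 10 (mod 53); 10·16 ≡ 1, so inverse 16.
N/127 = 5777; 5777 ≡ 62 (mod 127); 62·84 ≡ 1, so inverse 84.
x ≡ 2·6731·4 + 19·13843·16 + 68·5777·84 = 37260344.
37260344 mod 733679 = 576394.

576394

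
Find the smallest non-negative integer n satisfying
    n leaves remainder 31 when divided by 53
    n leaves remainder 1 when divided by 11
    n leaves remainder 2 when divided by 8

The moduli are pairwise coprime; M = 53·11·8 = 4664.
M/53 = 88; 88 ≡ 35 (mod 53); 35·50 ≡ 1, so inverse 50.
M/11 = 424; 424 ≡ 6 (mod 11); 6·2 ≡ 1, so inverse 2.
M/8 = 583; 583 ≡ 7 (mod 8); 7·7 ≡ 1, so inverse 7.
n ≡ 31·88·50 + 1·424·2 + 2·583·7 = 145410.
145410 mod 4664 = 826.

826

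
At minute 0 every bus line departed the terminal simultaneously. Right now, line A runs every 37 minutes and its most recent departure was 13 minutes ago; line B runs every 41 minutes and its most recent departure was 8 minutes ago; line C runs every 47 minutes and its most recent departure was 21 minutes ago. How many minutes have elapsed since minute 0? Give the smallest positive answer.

The moduli are pairwise coprime; N = 37·41·47 = 71299.
N/37 = 1927; 1927 ≡ 3 (mod 37); 3·25 ≡ 1, so inverse 25.
N/41 = 1739; 1739 ≡ 17 (mod 41); 17·29 ≡ 1, so inverse 29.
N/47 = 1517; 1517 ≡ 13 (mod 47); 13·29 ≡ 1, so inverse 29.
t ≡ 13·1927·25 + 8·1739·29 + 21·1517·29 = 1953576.
1953576 mod 71299 = 28503.

28503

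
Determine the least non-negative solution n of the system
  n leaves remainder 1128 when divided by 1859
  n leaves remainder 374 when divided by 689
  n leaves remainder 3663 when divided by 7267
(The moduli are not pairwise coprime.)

192605

gcd(1859, 689) = 13 and 13 | (374 − 1128), so the pair is consistent; merging gives n ≡ 94078 (mod 98527), where 98527 = lcm(1859, 689).
gcd(98527, 7267) = 169 and 169 | (3663 − 94078), so the pair is consistent; merging gives n ≡ 192605 (mod 4236661), where 4236661 = lcm(98527, 7267).
The solution is unique modulo lcm(1859, 689, 7267) = 4236661.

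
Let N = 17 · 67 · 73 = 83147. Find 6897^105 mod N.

53725

Mod 17: 6897 ≡ 12; by Fermat, exponent reduces to 105 mod 16 = 9; 12^9 ≡ 5 (mod 17).
Mod 67: 6897 ≡ 63; by Fermat, exponent reduces to 105 mod 66 = 39; 63^39 ≡ 58 (mod 67).
Mod 73: 6897 ≡ 35; by Fermat, exponent reduces to 105 mod 72 = 33; 35^33 ≡ 70 (mod 73).
Combine by CRT: x ≡ 5 (mod 17), x ≡ 58 (mod 67), x ≡ 70 (mod 73) ⇒ x ≡ 53725 (mod 83147).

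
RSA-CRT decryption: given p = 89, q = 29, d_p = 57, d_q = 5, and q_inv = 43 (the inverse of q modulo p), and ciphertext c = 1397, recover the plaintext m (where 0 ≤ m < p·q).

m₁ = c^(d_p) mod p: c ≡ 62 (mod 89), and 62^57 mod 89 = 26.
m₂ = c^(d_q) mod q: c ≡ 5 (mod 29), and 5^5 mod 29 = 22.
h = q_inv·(m₁ − m₂) mod p = 43·(26 − 22) mod 89 = 83.
m = m₂ + h·q = 22 + 83·29 = 2429.

2429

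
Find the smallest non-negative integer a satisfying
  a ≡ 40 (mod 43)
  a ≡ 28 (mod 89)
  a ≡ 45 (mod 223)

The moduli are pairwise coprime; N = 43·89·223 = 853421.
N/43 = 19847; 19847 ≡ 24 (mod 43); 24·9 ≡ 1, so inverse 9.
N/89 = 9589; 9589 ≡ 66 (mod 89); 66·58 ≡ 1, so inverse 58.
N/223 = 3827; 3827 ≡ 36 (mod 223); 36·31 ≡ 1, so inverse 31.
a ≡ 40·19847·9 + 28·9589·58 + 45·3827·31 = 28056121.
28056121 mod 853421 = 746649.

746649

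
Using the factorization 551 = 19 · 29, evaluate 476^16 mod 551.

1

Mod 19: 476 ≡ 1; 1^16 ≡ 1 (mod 19).
Mod 29: 476 ≡ 12; 12^16 ≡ 1 (mod 29).
Combine by CRT: x ≡ 1 (mod 19), x ≡ 1 (mod 29) ⇒ x ≡ 1 (mod 551).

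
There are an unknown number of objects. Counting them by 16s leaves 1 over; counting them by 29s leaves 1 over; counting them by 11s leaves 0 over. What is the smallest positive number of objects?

2321

From N ≡ 1 (mod 16) write N = 1 + 16t. Substituting into N ≡ 1 (mod 29) gives 16t ≡ 0 (mod 29), and since 16⁻¹ ≡ 20 (mod 29), t ≡ 0. Hence N ≡ 1 + 16·0 = 1 (mod 464).
From N ≡ 1 (mod 464) write N = 1 + 464t. Substituting into N ≡ 0 (mod 11) gives 464t ≡ 10 (mod 11), and since 2⁻¹ ≡ 6 (mod 11), t ≡ 5. Hence N ≡ 1 + 464·5 = 2321 (mod 5104).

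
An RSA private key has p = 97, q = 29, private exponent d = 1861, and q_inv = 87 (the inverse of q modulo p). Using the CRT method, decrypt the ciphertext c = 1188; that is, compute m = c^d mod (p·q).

1043

d_p = d mod (p−1) = 1861 mod 96 = 37; d_q = d mod (q−1) = 13.
m₁ = c^(d_p) mod p: c ≡ 24 (mod 97), and 24^37 mod 97 = 73.
m₂ = c^(d_q) mod q: c ≡ 28 (mod 29), and 28^13 mod 29 = 28.
h = q_inv·(m₁ − m₂) mod p = 87·(73 − 28) mod 97 = 35.
m = m₂ + h·q = 28 + 35·29 = 1043.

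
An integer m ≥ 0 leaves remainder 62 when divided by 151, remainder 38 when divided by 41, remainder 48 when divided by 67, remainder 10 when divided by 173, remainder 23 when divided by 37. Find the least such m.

2236010478

Combine the congruences pairwise.
From m ≡ 62 (mod 151) write m = 62 + 151t. Substituting into m ≡ 38 (mod 41) gives 151t ≡ 17 (mod 41), and since 28⁻¹ ≡ 22 (mod 41), t ≡ 5. Hence m ≡ 62 + 151·5 = 817 (mod 6191).
From m ≡ 817 (mod 6191) write m = 817 + 6191t. Substituting into m ≡ 48 (mod 67) gives 6191t ≡ 35 (mod 67), and since 27⁻¹ ≡ 5 (mod 67), t ≡ 41. Hence m ≡ 817 + 6191·41 = 254648 (mod 414797).
From m ≡ 254648 (mod 414797) write m = 254648 + 414797t. Substituting into m ≡ 10 (mod 173) gives 414797t ≡ 18 (mod 173), and since 116⁻¹ ≡ 88 (mod 173), t ≡ 27. Hence m ≡ 254648 + 414797·27 = 11454167 (mod 71759881).
From m ≡ 11454167 (mod 71759881) write m = 11454167 + 71759881t. Substituting into m ≡ 23 (mod 37) gives 71759881t ≡ 20 (mod 37), and since 9⁻¹ ≡ 33 (mod 37), t ≡ 31. Hence m ≡ 11454167 + 71759881·31 = 2236010478 (mod 2655115597).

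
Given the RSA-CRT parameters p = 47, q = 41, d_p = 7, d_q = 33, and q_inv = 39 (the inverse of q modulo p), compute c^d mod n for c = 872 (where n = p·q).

198

m₁ = c^(d_p) mod p: c ≡ 26 (mod 47), and 26^7 mod 47 = 10.
m₂ = c^(d_q) mod q: c ≡ 11 (mod 41), and 11^33 mod 41 = 34.
h = q_inv·(m₁ − m₂) mod p = 39·(10 − 34) mod 47 = 4.
m = m₂ + h·q = 34 + 4·41 = 198.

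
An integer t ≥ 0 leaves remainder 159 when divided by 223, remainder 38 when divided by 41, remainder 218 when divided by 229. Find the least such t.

857594

The moduli are pairwise coprime; N = 223·41·229 = 2093747.
N/223 = 9389; 9389 ≡ 23 (mod 223); 23·97 ≡ 1, so inverse 97.
N/41 = 51067; 51067 ≡ 22 (mod 41); 22·28 ≡ 1, so inverse 28.
N/229 = 9143; 9143 ≡ 212 (mod 229); 212·202 ≡ 1, so inverse 202.
t ≡ 159·9389·97 + 38·51067·28 + 218·9143·202 = 601762983.
601762983 mod 2093747 = 857594.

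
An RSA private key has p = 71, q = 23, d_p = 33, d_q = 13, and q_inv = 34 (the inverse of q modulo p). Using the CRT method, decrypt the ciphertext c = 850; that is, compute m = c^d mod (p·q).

m₁ = c^(d_p) mod p: c ≡ 69 (mod 71), and 69^33 mod 71 = 53.
m₂ = c^(d_q) mod q: c ≡ 22 (mod 23), and 22^13 mod 23 = 22.
h = q_inv·(m₁ − m₂) mod p = 34·(53 − 22) mod 71 = 60.
m = m₂ + h·q = 22 + 60·23 = 1402.

1402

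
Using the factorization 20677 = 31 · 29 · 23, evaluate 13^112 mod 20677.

3481

Mod 31: 13 ≡ 13; by Fermat, exponent reduces to 112 mod 30 = 22; 13^22 ≡ 9 (mod 31).
Mod 29: 13 ≡ 13; since 28 | 112, by Fermat 13^112 ≡ 1 (mod 29).
Mod 23: 13 ≡ 13; by Fermat, exponent reduces to 112 mod 22 = 2; 13^2 ≡ 8 (mod 23).
Combine by CRT: x ≡ 9 (mod 31), x ≡ 1 (mod 29), x ≡ 8 (mod 23) ⇒ x ≡ 3481 (mod 20677).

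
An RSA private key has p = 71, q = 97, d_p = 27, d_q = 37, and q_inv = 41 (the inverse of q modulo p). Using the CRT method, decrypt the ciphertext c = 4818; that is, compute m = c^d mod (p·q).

m₁ = c^(d_p) mod p: c ≡ 61 (mod 71), and 61^27 mod 71 = 44.
m₂ = c^(d_q) mod q: c ≡ 65 (mod 97), and 65^37 mod 97 = 25.
h = q_inv·(m₁ − m₂) mod p = 41·(44 − 25) mod 71 = 69.
m = m₂ + h·q = 25 + 69·97 = 6718.

6718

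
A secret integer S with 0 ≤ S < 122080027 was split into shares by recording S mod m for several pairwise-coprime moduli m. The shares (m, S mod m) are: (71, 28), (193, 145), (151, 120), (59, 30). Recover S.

The moduli are pairwise coprime; N = 71·193·151·59 = 122080027.
N/71 = 1719437; 1719437 ≡ 30 (mod 71); 30·45 ≡ 1, so inverse 45.
N/193 = 632539; 632539 ≡ 78 (mod 193); 78·146 ≡ 1, so inverse 146.
N/151 = 808477; 808477 ≡ 23 (mod 151); 23·46 ≡ 1, so inverse 46.
N/59 = 2069153; 2069153 ≡ 23 (mod 59); 23·18 ≡ 1, so inverse 18.
S ≡ 28·1719437·45 + 145·632539·146 + 120·808477·46 + 30·2069153·18 = 21137476910.
21137476910 mod 122080027 = 17632239.

17632239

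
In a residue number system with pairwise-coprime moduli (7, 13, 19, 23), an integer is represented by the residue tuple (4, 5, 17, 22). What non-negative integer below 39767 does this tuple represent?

14305

From x ≡ 4 (mod 7) write x = 4 + 7t. Substituting into x ≡ 5 (mod 13) gives 7t ≡ 1 (mod 13), and since 7⁻¹ ≡ 2 (mod 13), t ≡ 2. Hence x ≡ 4 + 7·2 = 18 (mod 91).
From x ≡ 18 (mod 91) write x = 18 + 91t. Substituting into x ≡ 17 (mod 19) gives 91t ≡ 18 (mod 19), and since 15⁻¹ ≡ 14 (mod 19), t ≡ 5. Hence x ≡ 18 + 91·5 = 473 (mod 1729).
From x ≡ 473 (mod 1729) write x = 473 + 1729t. Substituting into x ≡ 22 (mod 23) gives 1729t ≡ 9 (mod 23), and since 4⁻¹ ≡ 6 (mod 23), t ≡ 8. Hence x ≡ 473 + 1729·8 = 14305 (mod 39767).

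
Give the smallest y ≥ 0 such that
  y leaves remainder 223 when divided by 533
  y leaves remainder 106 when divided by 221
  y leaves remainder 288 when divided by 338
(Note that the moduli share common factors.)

157458

gcd(533, 221) = 13 and 13 | (106 − 223), so the pair is consistent; merging gives y ≡ 3421 (mod 9061), where 9061 = lcm(533, 221).
gcd(9061, 338) = 13 and 13 | (288 − 3421), so the pair is consistent; merging gives y ≡ 157458 (mod 235586), where 235586 = lcm(9061, 338).
The solution is unique modulo lcm(533, 221, 338) = 235586.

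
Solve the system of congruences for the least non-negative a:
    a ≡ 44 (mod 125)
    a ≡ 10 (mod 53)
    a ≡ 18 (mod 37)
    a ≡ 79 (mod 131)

6240919

The moduli are pairwise coprime; N = 125·53·37·131 = 32111375.
N/125 = 256891; 256891 ≡ 16 (mod 125); 16·86 ≡ 1, so inverse 86.
N/53 = 605875; 605875 ≡ 32 (mod 53); 32·5 ≡ 1, so inverse 5.
N/37 = 867875; 867875 ≡ 3 (mod 37); 3·25 ≡ 1, so inverse 25.
N/131 = 245125; 245125 ≡ 24 (mod 131); 24·71 ≡ 1, so inverse 71.
a ≡ 44·256891·86 + 10·605875·5 + 18·867875·25 + 79·245125·71 = 2767819169.
2767819169 mod 32111375 = 6240919.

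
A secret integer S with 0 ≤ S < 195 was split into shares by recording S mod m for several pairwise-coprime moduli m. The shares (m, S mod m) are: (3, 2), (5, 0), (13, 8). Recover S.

The moduli are pairwise coprime; N = 3·5·13 = 195.
N/3 = 65; 65 ≡ 2 (mod 3); 2·2 ≡ 1, so inverse 2.
N/5 = 39; 39 ≡ 4 (mod 5); 4·4 ≡ 1, so inverse 4.
N/13 = 15; 15 ≡ 2 (mod 13); 2·7 ≡ 1, so inverse 7.
S ≡ 2·65·2 + 0·39·4 + 8·15·7 = 1100.
1100 mod 195 = 125.

125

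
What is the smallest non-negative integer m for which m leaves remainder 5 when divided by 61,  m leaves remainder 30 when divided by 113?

From m ≡ 5 (mod 61) write m = 5 + 61t. Substituting into m ≡ 30 (mod 113) gives 61t ≡ 25 (mod 113), and since 61⁻¹ ≡ 63 (mod 113), t ≡ 106. Hence m ≡ 5 + 61·106 = 6471 (mod 6893).

6471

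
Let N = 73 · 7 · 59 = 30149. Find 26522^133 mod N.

24128

Mod 73: 26522 ≡ 23; by Fermat, exponent reduces to 133 mod 72 = 61; 23^61 ≡ 38 (mod 73).
Mod 7: 26522 ≡ 6; by Fermat, exponent reduces to 133 mod 6 = 1; 6^1 ≡ 6 (mod 7).
Mod 59: 26522 ≡ 31; by Fermat, exponent reduces to 133 mod 58 = 17; 31^17 ≡ 56 (mod 59).
Combine by CRT: x ≡ 38 (mod 73), x ≡ 6 (mod 7), x ≡ 56 (mod 59) ⇒ x ≡ 24128 (mod 30149).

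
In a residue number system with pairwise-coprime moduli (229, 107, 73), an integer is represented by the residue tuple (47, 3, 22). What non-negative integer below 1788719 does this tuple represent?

From x ≡ 47 (mod 229) write x = 47 + 229t. Substituting into x ≡ 3 (mod 107) gives 229t ≡ 63 (mod 107), and since 15⁻¹ ≡ 50 (mod 107), t ≡ 47. Hence x ≡ 47 + 229·47 = 10810 (mod 24503).
From x ≡ 10810 (mod 24503) write x = 10810 + 24503t. Substituting into x ≡ 22 (mod 73) gives 24503t ≡ 16 (mod 73), and since 48⁻¹ ≡ 35 (mod 73), t ≡ 49. Hence x ≡ 10810 + 24503·49 = 1211457 (mod 1788719).

1211457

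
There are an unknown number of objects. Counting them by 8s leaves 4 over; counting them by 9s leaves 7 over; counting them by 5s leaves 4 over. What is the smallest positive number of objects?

124

The moduli are pairwise coprime; M = 8·9·5 = 360.
M/8 = 45; 45 ≡ 5 (mod 8); 5·5 ≡ 1, so inverse 5.
M/9 = 40; 40 ≡ 4 (mod 9); 4·7 ≡ 1, so inverse 7.
M/5 = 72; 72 ≡ 2 (mod 5); 2·3 ≡ 1, so inverse 3.
N ≡ 4·45·5 + 7·40·7 + 4·72·3 = 3724.
3724 mod 360 = 124.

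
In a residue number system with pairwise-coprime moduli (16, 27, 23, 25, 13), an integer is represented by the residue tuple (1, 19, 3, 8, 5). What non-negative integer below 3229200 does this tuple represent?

1541233

The moduli are pairwise coprime; N = 16·27·23·25·13 = 3229200.
N/16 = 201825; 201825 ≡ 1 (mod 16), inverse 1.
N/27 = 119600; 119600 ≡ 17 (mod 27); 17·8 ≡ 1, so inverse 8.
N/23 = 140400; 140400 ≡ 8 (mod 23); 8·3 ≡ 1, so inverse 3.
N/25 = 129168; 129168 ≡ 18 (mod 25); 18·7 ≡ 1, so inverse 7.
N/13 = 248400; 248400 ≡ 9 (mod 13); 9·3 ≡ 1, so inverse 3.
x ≡ 1·201825·1 + 19·119600·8 + 3·140400·3 + 8·129168·7 + 5·248400·3 = 30604033.
30604033 mod 3229200 = 1541233.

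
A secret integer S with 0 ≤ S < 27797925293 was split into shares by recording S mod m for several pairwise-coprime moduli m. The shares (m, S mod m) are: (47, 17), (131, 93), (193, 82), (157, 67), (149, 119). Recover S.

10342198442

From S ≡ 17 (mod 47) write S = 17 + 47t. Substituting into S ≡ 93 (mod 131) gives 47t ≡ 76 (mod 131), and since 47⁻¹ ≡ 92 (mod 131), t ≡ 49. Hence S ≡ 17 + 47·49 = 2320 (mod 6157).
From S ≡ 2320 (mod 6157) write S = 2320 + 6157t. Substituting into S ≡ 82 (mod 193) gives 6157t ≡ 78 (mod 193), and since 174⁻¹ ≡ 132 (mod 193), t ≡ 67. Hence S ≡ 2320 + 6157·67 = 414839 (mod 1188301).
From S ≡ 414839 (mod 1188301) write S = 414839 + 1188301t. Substituting into S ≡ 67 (mod 157) gives 1188301t ≡ 22 (mod 157), and since 125⁻¹ ≡ 103 (mod 157), t ≡ 68. Hence S ≡ 414839 + 1188301·68 = 81219307 (mod 186563257).
From S ≡ 81219307 (mod 186563257) write S = 81219307 + 186563257t. Substituting into S ≡ 119 (mod 149) gives 186563257t ≡ 116 (mod 149), and since 59⁻¹ ≡ 48 (mod 149), t ≡ 55. Hence S ≡ 81219307 + 186563257·55 = 10342198442 (mod 27797925293).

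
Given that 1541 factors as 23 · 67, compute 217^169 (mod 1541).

948

Mod 23: 217 ≡ 10; by Fermat, exponent reduces to 169 mod 22 = 15; 10^15 ≡ 5 (mod 23).
Mod 67: 217 ≡ 16; by Fermat, exponent reduces to 169 mod 66 = 37; 16^37 ≡ 10 (mod 67).
Combine by CRT: x ≡ 5 (mod 23), x ≡ 10 (mod 67) ⇒ x ≡ 948 (mod 1541).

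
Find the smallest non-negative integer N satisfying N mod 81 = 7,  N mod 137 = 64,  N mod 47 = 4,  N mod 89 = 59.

The moduli are pairwise coprime; M = 81·137·47·89 = 46418751.
M/81 = 573071; 573071 ≡ 77 (mod 81); 77·20 ≡ 1, so inverse 20.
M/137 = 338823; 338823 ≡ 22 (mod 137); 22·81 ≡ 1, so inverse 81.
M/47 = 987633; 987633 ≡ 22 (mod 47); 22·15 ≡ 1, so inverse 15.
M/89 = 521559; 521559 ≡ 19 (mod 89); 19·75 ≡ 1, so inverse 75.
N ≡ 7·573071·20 + 64·338823·81 + 4·987633·15 + 59·521559·75 = 4203844927.
4203844927 mod 46418751 = 26157337.

26157337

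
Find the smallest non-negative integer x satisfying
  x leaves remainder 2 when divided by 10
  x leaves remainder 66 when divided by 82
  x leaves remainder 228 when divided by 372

71652

gcd(10, 82) = 2 and 2 | (66 − 2), so the pair is consistent; merging gives x ≡ 312 (mod 410), where 410 = lcm(10, 82).
gcd(410, 372) = 2 and 2 | (228 − 312), so the pair is consistent; merging gives x ≡ 71652 (mod 76260), where 76260 = lcm(410, 372).
The solution is unique modulo lcm(10, 82, 372) = 76260.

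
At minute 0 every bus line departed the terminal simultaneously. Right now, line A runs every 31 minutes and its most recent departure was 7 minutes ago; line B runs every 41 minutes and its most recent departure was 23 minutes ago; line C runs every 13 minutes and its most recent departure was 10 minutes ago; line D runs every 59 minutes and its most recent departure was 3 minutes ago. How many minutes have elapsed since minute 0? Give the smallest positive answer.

26140

The moduli are pairwise coprime; N = 31·41·13·59 = 974857.
N/31 = 31447; 31447 ≡ 13 (mod 31); 13·12 ≡ 1, so inverse 12.
N/41 = 23777; 23777 ≡ 38 (mod 41); 38·27 ≡ 1, so inverse 27.
N/13 = 74989; 74989 ≡ 5 (mod 13); 5·8 ≡ 1, so inverse 8.
N/59 = 16523; 16523 ≡ 3 (mod 59); 3·20 ≡ 1, so inverse 20.
t ≡ 7·31447·12 + 23·23777·27 + 10·74989·8 + 3·16523·20 = 24397565.
24397565 mod 974857 = 26140.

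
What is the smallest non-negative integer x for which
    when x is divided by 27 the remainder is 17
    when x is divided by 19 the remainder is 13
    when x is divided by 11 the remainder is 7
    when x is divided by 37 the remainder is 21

From x ≡ 17 (mod 27) write x = 17 + 27t. Substituting into x ≡ 13 (mod 19) gives 27t ≡ 15 (mod 19), and since 8⁻¹ ≡ 12 (mod 19), t ≡ 9. Hence x ≡ 17 + 27·9 = 260 (mod 513).
From x ≡ 260 (mod 513) write x = 260 + 513t. Substituting into x ≡ 7 (mod 11) gives 513t ≡ 0 (mod 11), and since 7⁻¹ ≡ 8 (mod 11), t ≡ 0. Hence x ≡ 260 + 513·0 = 260 (mod 5643).
From x ≡ 260 (mod 5643) write x = 260 + 5643t. Substituting into x ≡ 21 (mod 37) gives 5643t ≡ 20 (mod 37), and since 19⁻¹ ≡ 2 (mod 37), t ≡ 3. Hence x ≡ 260 + 5643·3 = 17189 (mod 208791).

17189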